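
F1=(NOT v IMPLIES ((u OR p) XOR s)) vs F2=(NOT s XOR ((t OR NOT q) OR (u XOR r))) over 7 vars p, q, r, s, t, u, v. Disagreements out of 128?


F1 = (NOT v IMPLIES ((u OR p) XOR s))
F2 = (NOT s XOR ((t OR NOT q) OR (u XOR r)))
Evaluate both on each of 128 rows (bits = p,q,r,s,t,u,v):
  row 0 [0000000]: F1=0 F2=0 -> 0
  row 1 [0000001]: F1=1 F2=0 (differ) -> 1
  row 2 [0000010]: F1=1 F2=0 (differ) -> 1
  row 3 [0000011]: F1=1 F2=0 (differ) -> 1
  row 4 [0000100]: F1=0 F2=0 -> 0
  (every remaining row is evaluated the same way; all 128 results are listed next)
Full result column, 8 rows per line (p,q,r,s fixed per line; t,u,v runs 000..111 left to right):
  rows 0-7 [p,q,r,s=0000]: 01110111  (ones: 6)
  rows 8-15 [p,q,r,s=0001]: 00100010  (ones: 2)
  rows 16-23 [p,q,r,s=0010]: 01110111  (ones: 6)
  rows 24-31 [p,q,r,s=0011]: 00100010  (ones: 2)
  rows 32-39 [p,q,r,s=0100]: 10110111  (ones: 6)
  rows 40-47 [p,q,r,s=0101]: 11100010  (ones: 4)
  rows 48-55 [p,q,r,s=0110]: 01000111  (ones: 4)
  rows 56-63 [p,q,r,s=0111]: 00010010  (ones: 2)
  rows 64-71 [p,q,r,s=1000]: 11111111  (ones: 8)
  rows 72-79 [p,q,r,s=1001]: 10101010  (ones: 4)
  rows 80-87 [p,q,r,s=1010]: 11111111  (ones: 8)
  rows 88-95 [p,q,r,s=1011]: 10101010  (ones: 4)
  rows 96-103 [p,q,r,s=1100]: 00111111  (ones: 6)
  rows 104-111 [p,q,r,s=1101]: 01101010  (ones: 4)
  rows 112-119 [p,q,r,s=1110]: 11001111  (ones: 6)
  rows 120-127 [p,q,r,s=1111]: 10011010  (ones: 4)
Disagreements = 6+2+6+2+6+4+4+2+8+4+8+4+6+4+6+4 = 76

76


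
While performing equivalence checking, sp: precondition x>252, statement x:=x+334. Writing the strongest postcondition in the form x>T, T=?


Formula: sp(P, x:=E) = exists old_x. (x = E[old_x/x]) AND P[old_x/x] (old_x is the value of x before the assignment; eliminate old_x by solving x = E[old_x/x] for old_x)
Step 1: Precondition P: x>252, i.e. old_x > 252
Step 2: Assignment gives x = old_x + 334, so old_x = x - 334
Step 3: Substitute into P: x - 334 > 252
Step 4: Simplify: x > 252+334 = 586

586


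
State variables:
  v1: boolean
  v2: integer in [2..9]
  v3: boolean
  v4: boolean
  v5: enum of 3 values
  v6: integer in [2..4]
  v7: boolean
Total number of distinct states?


State space = product of domain sizes of all variables.
Domain sizes:
  v1 (boolean): 2
  v2 (integer in [2..9]): 8
  v3 (boolean): 2
  v4 (boolean): 2
  v5 (enum of 3 values): 3
  v6 (integer in [2..4]): 3
  v7 (boolean): 2
Product = 2 * 8 * 2 * 2 * 3 * 3 * 2 = 1152

1152


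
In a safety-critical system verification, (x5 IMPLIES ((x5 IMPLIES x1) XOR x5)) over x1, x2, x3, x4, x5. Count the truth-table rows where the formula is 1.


Formula: (x5 IMPLIES ((x5 IMPLIES x1) XOR x5)) over 5 vars (32 rows)
Evaluate each row (x1, x2, x3, x4, x5 as bits, MSB first):
  row 0 [00000]: (0 IMPLIES ((0 IMPLIES 0) XOR 0)) -> 1
  row 1 [00001]: (1 IMPLIES ((1 IMPLIES 0) XOR 1)) -> 1
  row 2 [00010]: (0 IMPLIES ((0 IMPLIES 0) XOR 0)) -> 1
  row 3 [00011]: (1 IMPLIES ((1 IMPLIES 0) XOR 1)) -> 1
  row 4 [00100]: (0 IMPLIES ((0 IMPLIES 0) XOR 0)) -> 1
  row 5 [00101]: (1 IMPLIES ((1 IMPLIES 0) XOR 1)) -> 1
  row 6 [00110]: (0 IMPLIES ((0 IMPLIES 0) XOR 0)) -> 1
  row 7 [00111]: (1 IMPLIES ((1 IMPLIES 0) XOR 1)) -> 1
  row 8 [01000]: (0 IMPLIES ((0 IMPLIES 0) XOR 0)) -> 1
  row 9 [01001]: (1 IMPLIES ((1 IMPLIES 0) XOR 1)) -> 1
  row 10 [01010]: (0 IMPLIES ((0 IMPLIES 0) XOR 0)) -> 1
  row 11 [01011]: (1 IMPLIES ((1 IMPLIES 0) XOR 1)) -> 1
  row 12 [01100]: (0 IMPLIES ((0 IMPLIES 0) XOR 0)) -> 1
  row 13 [01101]: (1 IMPLIES ((1 IMPLIES 0) XOR 1)) -> 1
  row 14 [01110]: (0 IMPLIES ((0 IMPLIES 0) XOR 0)) -> 1
  row 15 [01111]: (1 IMPLIES ((1 IMPLIES 0) XOR 1)) -> 1
  row 16 [10000]: (0 IMPLIES ((0 IMPLIES 1) XOR 0)) -> 1
  row 17 [10001]: (1 IMPLIES ((1 IMPLIES 1) XOR 1)) -> 0
  row 18 [10010]: (0 IMPLIES ((0 IMPLIES 1) XOR 0)) -> 1
  row 19 [10011]: (1 IMPLIES ((1 IMPLIES 1) XOR 1)) -> 0
  row 20 [10100]: (0 IMPLIES ((0 IMPLIES 1) XOR 0)) -> 1
  row 21 [10101]: (1 IMPLIES ((1 IMPLIES 1) XOR 1)) -> 0
  row 22 [10110]: (0 IMPLIES ((0 IMPLIES 1) XOR 0)) -> 1
  row 23 [10111]: (1 IMPLIES ((1 IMPLIES 1) XOR 1)) -> 0
  row 24 [11000]: (0 IMPLIES ((0 IMPLIES 1) XOR 0)) -> 1
  row 25 [11001]: (1 IMPLIES ((1 IMPLIES 1) XOR 1)) -> 0
  row 26 [11010]: (0 IMPLIES ((0 IMPLIES 1) XOR 0)) -> 1
  row 27 [11011]: (1 IMPLIES ((1 IMPLIES 1) XOR 1)) -> 0
  row 28 [11100]: (0 IMPLIES ((0 IMPLIES 1) XOR 0)) -> 1
  row 29 [11101]: (1 IMPLIES ((1 IMPLIES 1) XOR 1)) -> 0
  row 30 [11110]: (0 IMPLIES ((0 IMPLIES 1) XOR 0)) -> 1
  row 31 [11111]: (1 IMPLIES ((1 IMPLIES 1) XOR 1)) -> 0
Full result column, 8 rows per line (x1,x2 fixed per line; x3,x4,x5 runs 000..111 left to right):
  rows 0-7 [x1,x2=00]: 11111111  (ones: 8)
  rows 8-15 [x1,x2=01]: 11111111  (ones: 8)
  rows 16-23 [x1,x2=10]: 10101010  (ones: 4)
  rows 24-31 [x1,x2=11]: 10101010  (ones: 4)
Count of 1-rows = 8+8+4+4 = 24

24


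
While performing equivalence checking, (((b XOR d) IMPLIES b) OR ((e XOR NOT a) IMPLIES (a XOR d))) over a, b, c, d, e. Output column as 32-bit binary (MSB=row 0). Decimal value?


Formula: (((b XOR d) IMPLIES b) OR ((e XOR NOT a) IMPLIES (a XOR d))) over a, b, c, d, e (32 rows)
Evaluate each row (bits = a,b,c,d,e, MSB first):
  row 0 [00000]: (((0 XOR 0) IMPLIES 0) OR ((0 XOR NOT 0) IMPLIES (0 XOR 0))) -> 1
  row 1 [00001]: (((0 XOR 0) IMPLIES 0) OR ((1 XOR NOT 0) IMPLIES (0 XOR 0))) -> 1
  row 2 [00010]: (((0 XOR 1) IMPLIES 0) OR ((0 XOR NOT 0) IMPLIES (0 XOR 1))) -> 1
  row 3 [00011]: (((0 XOR 1) IMPLIES 0) OR ((1 XOR NOT 0) IMPLIES (0 XOR 1))) -> 1
  row 4 [00100]: (((0 XOR 0) IMPLIES 0) OR ((0 XOR NOT 0) IMPLIES (0 XOR 0))) -> 1
  row 5 [00101]: (((0 XOR 0) IMPLIES 0) OR ((1 XOR NOT 0) IMPLIES (0 XOR 0))) -> 1
  row 6 [00110]: (((0 XOR 1) IMPLIES 0) OR ((0 XOR NOT 0) IMPLIES (0 XOR 1))) -> 1
  row 7 [00111]: (((0 XOR 1) IMPLIES 0) OR ((1 XOR NOT 0) IMPLIES (0 XOR 1))) -> 1
  row 8 [01000]: (((1 XOR 0) IMPLIES 1) OR ((0 XOR NOT 0) IMPLIES (0 XOR 0))) -> 1
  row 9 [01001]: (((1 XOR 0) IMPLIES 1) OR ((1 XOR NOT 0) IMPLIES (0 XOR 0))) -> 1
  row 10 [01010]: (((1 XOR 1) IMPLIES 1) OR ((0 XOR NOT 0) IMPLIES (0 XOR 1))) -> 1
  row 11 [01011]: (((1 XOR 1) IMPLIES 1) OR ((1 XOR NOT 0) IMPLIES (0 XOR 1))) -> 1
  row 12 [01100]: (((1 XOR 0) IMPLIES 1) OR ((0 XOR NOT 0) IMPLIES (0 XOR 0))) -> 1
  row 13 [01101]: (((1 XOR 0) IMPLIES 1) OR ((1 XOR NOT 0) IMPLIES (0 XOR 0))) -> 1
  row 14 [01110]: (((1 XOR 1) IMPLIES 1) OR ((0 XOR NOT 0) IMPLIES (0 XOR 1))) -> 1
  row 15 [01111]: (((1 XOR 1) IMPLIES 1) OR ((1 XOR NOT 0) IMPLIES (0 XOR 1))) -> 1
  row 16 [10000]: (((0 XOR 0) IMPLIES 0) OR ((0 XOR NOT 1) IMPLIES (1 XOR 0))) -> 1
  row 17 [10001]: (((0 XOR 0) IMPLIES 0) OR ((1 XOR NOT 1) IMPLIES (1 XOR 0))) -> 1
  row 18 [10010]: (((0 XOR 1) IMPLIES 0) OR ((0 XOR NOT 1) IMPLIES (1 XOR 1))) -> 1
  row 19 [10011]: (((0 XOR 1) IMPLIES 0) OR ((1 XOR NOT 1) IMPLIES (1 XOR 1))) -> 0
  row 20 [10100]: (((0 XOR 0) IMPLIES 0) OR ((0 XOR NOT 1) IMPLIES (1 XOR 0))) -> 1
  row 21 [10101]: (((0 XOR 0) IMPLIES 0) OR ((1 XOR NOT 1) IMPLIES (1 XOR 0))) -> 1
  row 22 [10110]: (((0 XOR 1) IMPLIES 0) OR ((0 XOR NOT 1) IMPLIES (1 XOR 1))) -> 1
  row 23 [10111]: (((0 XOR 1) IMPLIES 0) OR ((1 XOR NOT 1) IMPLIES (1 XOR 1))) -> 0
  row 24 [11000]: (((1 XOR 0) IMPLIES 1) OR ((0 XOR NOT 1) IMPLIES (1 XOR 0))) -> 1
  row 25 [11001]: (((1 XOR 0) IMPLIES 1) OR ((1 XOR NOT 1) IMPLIES (1 XOR 0))) -> 1
  row 26 [11010]: (((1 XOR 1) IMPLIES 1) OR ((0 XOR NOT 1) IMPLIES (1 XOR 1))) -> 1
  row 27 [11011]: (((1 XOR 1) IMPLIES 1) OR ((1 XOR NOT 1) IMPLIES (1 XOR 1))) -> 1
  row 28 [11100]: (((1 XOR 0) IMPLIES 1) OR ((0 XOR NOT 1) IMPLIES (1 XOR 0))) -> 1
  row 29 [11101]: (((1 XOR 0) IMPLIES 1) OR ((1 XOR NOT 1) IMPLIES (1 XOR 0))) -> 1
  row 30 [11110]: (((1 XOR 1) IMPLIES 1) OR ((0 XOR NOT 1) IMPLIES (1 XOR 1))) -> 1
  row 31 [11111]: (((1 XOR 1) IMPLIES 1) OR ((1 XOR NOT 1) IMPLIES (1 XOR 1))) -> 1
Full result column, 4 rows per line (a,b,c fixed per line; d,e runs 00..11 left to right):
  rows 0-3 [a,b,c=000]: 1111  = hex F
  rows 4-7 [a,b,c=001]: 1111  = hex F
  rows 8-11 [a,b,c=010]: 1111  = hex F
  rows 12-15 [a,b,c=011]: 1111  = hex F
  rows 16-19 [a,b,c=100]: 1110  = hex E
  rows 20-23 [a,b,c=101]: 1110  = hex E
  rows 24-27 [a,b,c=110]: 1111  = hex F
  rows 28-31 [a,b,c=111]: 1111  = hex F
Output column (row 0 .. row 31) = 11111111111111111110111011111111
Output column grouped in 4s = 1111 1111 1111 1111 1110 1110 1111 1111 = 0xFFFFEEFF
Convert to decimal digit by digit (value = value*16 + digit):
  F -> 15
  15*16 + 15 (F) = 255
  255*16 + 15 (F) = 4095
  4095*16 + 15 (F) = 65535
  65535*16 + 14 (E) = 1048574
  1048574*16 + 14 (E) = 16777198
  16777198*16 + 15 (F) = 268435183
  268435183*16 + 15 (F) = 4294962943
Decimal = 4294962943

4294962943


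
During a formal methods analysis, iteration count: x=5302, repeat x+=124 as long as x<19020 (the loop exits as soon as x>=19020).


Step 1: x goes from 5302 toward 19020 by 124; the body runs while x<19020, so iterations = ceil((bound-start)/step)
Step 2: Distance=13718
Step 3: ceil(13718/124)=111

111


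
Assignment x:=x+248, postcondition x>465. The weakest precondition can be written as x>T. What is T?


Formula: wp(x:=E, P) = P[E/x] (substitute E for x in postcondition)
Step 1: Postcondition: x>465
Step 2: Substitute x+248 for x: x+248>465
Step 3: Solve for x: x > 465-248 = 217

217


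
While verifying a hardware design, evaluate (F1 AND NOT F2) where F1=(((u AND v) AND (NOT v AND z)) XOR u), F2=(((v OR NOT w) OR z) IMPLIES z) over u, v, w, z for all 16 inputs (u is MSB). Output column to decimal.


F1 = (((u AND v) AND (NOT v AND z)) XOR u)
F2 = (((v OR NOT w) OR z) IMPLIES z)
Counterexample to F1=>F2 is where F1=1 and F2=0.
Evaluate each row (bits = u,v,w,z, MSB first):
  row 0 [0000]: F1=0 F2=0 -> F1&~F2 -> 0
  row 1 [0001]: F1=0 F2=1 -> F1&~F2 -> 0
  row 2 [0010]: F1=0 F2=1 -> F1&~F2 -> 0
  row 3 [0011]: F1=0 F2=1 -> F1&~F2 -> 0
  row 4 [0100]: F1=0 F2=0 -> F1&~F2 -> 0
  row 5 [0101]: F1=0 F2=1 -> F1&~F2 -> 0
  row 6 [0110]: F1=0 F2=0 -> F1&~F2 -> 0
  row 7 [0111]: F1=0 F2=1 -> F1&~F2 -> 0
  row 8 [1000]: F1=1 F2=0 -> F1&~F2 -> 1
  row 9 [1001]: F1=1 F2=1 -> F1&~F2 -> 0
  row 10 [1010]: F1=1 F2=1 -> F1&~F2 -> 0
  row 11 [1011]: F1=1 F2=1 -> F1&~F2 -> 0
  row 12 [1100]: F1=1 F2=0 -> F1&~F2 -> 1
  row 13 [1101]: F1=1 F2=1 -> F1&~F2 -> 0
  row 14 [1110]: F1=1 F2=0 -> F1&~F2 -> 1
  row 15 [1111]: F1=1 F2=1 -> F1&~F2 -> 0
Full result column, 4 rows per line (u,v fixed per line; w,z runs 00..11 left to right):
  rows 0-3 [u,v=00]: 0000  = hex 0
  rows 4-7 [u,v=01]: 0000  = hex 0
  rows 8-11 [u,v=10]: 1000  = hex 8
  rows 12-15 [u,v=11]: 1010  = hex A
Counterexample vector (row 0 .. row 15) = 0000000010001010
Output column grouped in 4s = 0000 0000 1000 1010 = 0x008A
Convert to decimal digit by digit (value = value*16 + digit):
  0 -> 0
  0*16 + 0 = 0
  0*16 + 8 = 8
  8*16 + 10 (A) = 138
Decimal = 138

138


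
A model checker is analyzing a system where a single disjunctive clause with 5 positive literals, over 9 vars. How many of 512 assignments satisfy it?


Step 1: Total=2^9=512
Step 2: Unsat when all 5 false: 2^4=16
Step 3: Sat=512-16=496

496


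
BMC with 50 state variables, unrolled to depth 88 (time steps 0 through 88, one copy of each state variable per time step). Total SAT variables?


BMC unrolls to depth k, creating one copy of each state var for steps 0..k.
Step count = 88 + 1 = 89 (steps 0 through 88)
Vars per step = 50
Total = 50 * 89 = 4450

4450


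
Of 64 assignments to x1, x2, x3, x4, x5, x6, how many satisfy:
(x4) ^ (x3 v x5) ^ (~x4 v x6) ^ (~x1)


CNF with 4 clauses over 6 vars (64 assignments).
An assignment satisfies CNF iff every clause has >=1 true literal.
Check each row (bits = x1,x2,x3,x4,x5,x6; clause T/F shown):
  row 0 [000000]: clauses=FFTT -> 0
  row 1 [000001]: clauses=FFTT -> 0
  row 2 [000010]: clauses=FTTT -> 0
  row 3 [000011]: clauses=FTTT -> 0
  row 4 [000100]: clauses=TFFT -> 0
  (every remaining row is evaluated the same way; all 64 results are listed next)
Full result column, 8 rows per line (x1,x2,x3 fixed per line; x4,x5,x6 runs 000..111 left to right):
  rows 0-7 [x1,x2,x3=000]: 00000001  (ones: 1)
  rows 8-15 [x1,x2,x3=001]: 00000101  (ones: 2)
  rows 16-23 [x1,x2,x3=010]: 00000001  (ones: 1)
  rows 24-31 [x1,x2,x3=011]: 00000101  (ones: 2)
  rows 32-39 [x1,x2,x3=100]: 00000000  (ones: 0)
  rows 40-47 [x1,x2,x3=101]: 00000000  (ones: 0)
  rows 48-55 [x1,x2,x3=110]: 00000000  (ones: 0)
  rows 56-63 [x1,x2,x3=111]: 00000000  (ones: 0)
Satisfying assignments = 1+2+1+2+0+0+0+0 = 6

6


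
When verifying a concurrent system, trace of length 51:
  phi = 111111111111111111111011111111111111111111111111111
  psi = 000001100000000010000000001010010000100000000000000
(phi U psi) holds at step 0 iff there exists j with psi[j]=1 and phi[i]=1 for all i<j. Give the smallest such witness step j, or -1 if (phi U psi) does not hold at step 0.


(phi U psi) at 0: need smallest j with psi[j]=1 and phi[i]=1 for all i in [0,j).
Scan from step 0:
  step 0: phi=1, psi=0 -> continue
  step 1: phi=1, psi=0 -> continue
  step 2: phi=1, psi=0 -> continue
  step 3: phi=1, psi=0 -> continue
  step 5: psi=1 and phi held for [0,5) -> witness found
Witness step = 5

5


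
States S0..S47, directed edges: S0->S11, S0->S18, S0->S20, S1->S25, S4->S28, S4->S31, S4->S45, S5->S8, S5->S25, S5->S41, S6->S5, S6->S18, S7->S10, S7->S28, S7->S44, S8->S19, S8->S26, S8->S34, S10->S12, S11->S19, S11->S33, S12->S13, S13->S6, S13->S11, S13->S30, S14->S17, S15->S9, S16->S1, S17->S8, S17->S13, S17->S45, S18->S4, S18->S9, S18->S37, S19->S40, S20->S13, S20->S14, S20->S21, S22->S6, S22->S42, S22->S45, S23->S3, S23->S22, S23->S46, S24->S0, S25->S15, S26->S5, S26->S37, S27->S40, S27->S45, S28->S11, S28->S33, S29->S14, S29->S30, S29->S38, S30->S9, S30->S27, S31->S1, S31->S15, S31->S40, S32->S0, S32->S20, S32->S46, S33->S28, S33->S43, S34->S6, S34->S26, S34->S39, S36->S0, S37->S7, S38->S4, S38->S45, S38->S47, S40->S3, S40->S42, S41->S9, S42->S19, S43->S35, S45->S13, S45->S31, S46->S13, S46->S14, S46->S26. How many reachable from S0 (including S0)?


BFS from S0:
  layer 0: {S0}
  layer 1: {S11, S18, S20}
  layer 2: {S4, S9, S13, S14, S19, S21, S33, S37}
  layer 3: {S6, S7, S17, S28, S30, S31, S40, S43, S45}
  layer 4: {S1, S3, S5, S8, S10, S15, S27, S35, S42, S44}
  layer 5: {S12, S25, S26, S34, S41}
  layer 6: {S39}
Reachable set: {S0, S1, S3, S4, S5, S6, S7, S8, S9, S10, S11, S12, S13, S14, S15, S17, S18, S19, S20, S21, S25, S26, S27, S28, S30, S31, S33, S34, S35, S37, S39, S40, S41, S42, S43, S44, S45}
Count = 37

37


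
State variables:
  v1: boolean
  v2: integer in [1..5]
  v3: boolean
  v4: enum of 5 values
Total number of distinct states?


State space = product of domain sizes of all variables.
Domain sizes:
  v1 (boolean): 2
  v2 (integer in [1..5]): 5
  v3 (boolean): 2
  v4 (enum of 5 values): 5
Product = 2 * 5 * 2 * 5 = 100

100


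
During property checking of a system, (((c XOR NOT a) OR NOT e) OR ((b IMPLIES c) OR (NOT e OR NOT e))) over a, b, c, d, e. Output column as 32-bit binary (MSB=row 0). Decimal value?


Formula: (((c XOR NOT a) OR NOT e) OR ((b IMPLIES c) OR (NOT e OR NOT e))) over a, b, c, d, e (32 rows)
Evaluate each row (bits = a,b,c,d,e, MSB first):
  row 0 [00000]: (((0 XOR NOT 0) OR NOT 0) OR ((0 IMPLIES 0) OR (NOT 0 OR NOT 0))) -> 1
  row 1 [00001]: (((0 XOR NOT 0) OR NOT 1) OR ((0 IMPLIES 0) OR (NOT 1 OR NOT 1))) -> 1
  row 2 [00010]: (((0 XOR NOT 0) OR NOT 0) OR ((0 IMPLIES 0) OR (NOT 0 OR NOT 0))) -> 1
  row 3 [00011]: (((0 XOR NOT 0) OR NOT 1) OR ((0 IMPLIES 0) OR (NOT 1 OR NOT 1))) -> 1
  row 4 [00100]: (((1 XOR NOT 0) OR NOT 0) OR ((0 IMPLIES 1) OR (NOT 0 OR NOT 0))) -> 1
  row 5 [00101]: (((1 XOR NOT 0) OR NOT 1) OR ((0 IMPLIES 1) OR (NOT 1 OR NOT 1))) -> 1
  row 6 [00110]: (((1 XOR NOT 0) OR NOT 0) OR ((0 IMPLIES 1) OR (NOT 0 OR NOT 0))) -> 1
  row 7 [00111]: (((1 XOR NOT 0) OR NOT 1) OR ((0 IMPLIES 1) OR (NOT 1 OR NOT 1))) -> 1
  row 8 [01000]: (((0 XOR NOT 0) OR NOT 0) OR ((1 IMPLIES 0) OR (NOT 0 OR NOT 0))) -> 1
  row 9 [01001]: (((0 XOR NOT 0) OR NOT 1) OR ((1 IMPLIES 0) OR (NOT 1 OR NOT 1))) -> 1
  row 10 [01010]: (((0 XOR NOT 0) OR NOT 0) OR ((1 IMPLIES 0) OR (NOT 0 OR NOT 0))) -> 1
  row 11 [01011]: (((0 XOR NOT 0) OR NOT 1) OR ((1 IMPLIES 0) OR (NOT 1 OR NOT 1))) -> 1
  row 12 [01100]: (((1 XOR NOT 0) OR NOT 0) OR ((1 IMPLIES 1) OR (NOT 0 OR NOT 0))) -> 1
  row 13 [01101]: (((1 XOR NOT 0) OR NOT 1) OR ((1 IMPLIES 1) OR (NOT 1 OR NOT 1))) -> 1
  row 14 [01110]: (((1 XOR NOT 0) OR NOT 0) OR ((1 IMPLIES 1) OR (NOT 0 OR NOT 0))) -> 1
  row 15 [01111]: (((1 XOR NOT 0) OR NOT 1) OR ((1 IMPLIES 1) OR (NOT 1 OR NOT 1))) -> 1
  row 16 [10000]: (((0 XOR NOT 1) OR NOT 0) OR ((0 IMPLIES 0) OR (NOT 0 OR NOT 0))) -> 1
  row 17 [10001]: (((0 XOR NOT 1) OR NOT 1) OR ((0 IMPLIES 0) OR (NOT 1 OR NOT 1))) -> 1
  row 18 [10010]: (((0 XOR NOT 1) OR NOT 0) OR ((0 IMPLIES 0) OR (NOT 0 OR NOT 0))) -> 1
  row 19 [10011]: (((0 XOR NOT 1) OR NOT 1) OR ((0 IMPLIES 0) OR (NOT 1 OR NOT 1))) -> 1
  row 20 [10100]: (((1 XOR NOT 1) OR NOT 0) OR ((0 IMPLIES 1) OR (NOT 0 OR NOT 0))) -> 1
  row 21 [10101]: (((1 XOR NOT 1) OR NOT 1) OR ((0 IMPLIES 1) OR (NOT 1 OR NOT 1))) -> 1
  row 22 [10110]: (((1 XOR NOT 1) OR NOT 0) OR ((0 IMPLIES 1) OR (NOT 0 OR NOT 0))) -> 1
  row 23 [10111]: (((1 XOR NOT 1) OR NOT 1) OR ((0 IMPLIES 1) OR (NOT 1 OR NOT 1))) -> 1
  row 24 [11000]: (((0 XOR NOT 1) OR NOT 0) OR ((1 IMPLIES 0) OR (NOT 0 OR NOT 0))) -> 1
  row 25 [11001]: (((0 XOR NOT 1) OR NOT 1) OR ((1 IMPLIES 0) OR (NOT 1 OR NOT 1))) -> 0
  row 26 [11010]: (((0 XOR NOT 1) OR NOT 0) OR ((1 IMPLIES 0) OR (NOT 0 OR NOT 0))) -> 1
  row 27 [11011]: (((0 XOR NOT 1) OR NOT 1) OR ((1 IMPLIES 0) OR (NOT 1 OR NOT 1))) -> 0
  row 28 [11100]: (((1 XOR NOT 1) OR NOT 0) OR ((1 IMPLIES 1) OR (NOT 0 OR NOT 0))) -> 1
  row 29 [11101]: (((1 XOR NOT 1) OR NOT 1) OR ((1 IMPLIES 1) OR (NOT 1 OR NOT 1))) -> 1
  row 30 [11110]: (((1 XOR NOT 1) OR NOT 0) OR ((1 IMPLIES 1) OR (NOT 0 OR NOT 0))) -> 1
  row 31 [11111]: (((1 XOR NOT 1) OR NOT 1) OR ((1 IMPLIES 1) OR (NOT 1 OR NOT 1))) -> 1
Full result column, 4 rows per line (a,b,c fixed per line; d,e runs 00..11 left to right):
  rows 0-3 [a,b,c=000]: 1111  = hex F
  rows 4-7 [a,b,c=001]: 1111  = hex F
  rows 8-11 [a,b,c=010]: 1111  = hex F
  rows 12-15 [a,b,c=011]: 1111  = hex F
  rows 16-19 [a,b,c=100]: 1111  = hex F
  rows 20-23 [a,b,c=101]: 1111  = hex F
  rows 24-27 [a,b,c=110]: 1010  = hex A
  rows 28-31 [a,b,c=111]: 1111  = hex F
Output column (row 0 .. row 31) = 11111111111111111111111110101111
Output column grouped in 4s = 1111 1111 1111 1111 1111 1111 1010 1111 = 0xFFFFFFAF
Convert to decimal digit by digit (value = value*16 + digit):
  F -> 15
  15*16 + 15 (F) = 255
  255*16 + 15 (F) = 4095
  4095*16 + 15 (F) = 65535
  65535*16 + 15 (F) = 1048575
  1048575*16 + 15 (F) = 16777215
  16777215*16 + 10 (A) = 268435450
  268435450*16 + 15 (F) = 4294967215
Decimal = 4294967215

4294967215


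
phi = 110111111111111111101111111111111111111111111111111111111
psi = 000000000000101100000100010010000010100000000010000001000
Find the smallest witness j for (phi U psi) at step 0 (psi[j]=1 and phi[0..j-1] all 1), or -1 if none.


(phi U psi) at 0: need smallest j with psi[j]=1 and phi[i]=1 for all i in [0,j).
Scan from step 0:
  step 0: phi=1, psi=0 -> continue
  step 1: phi=1, psi=0 -> continue
  step 2: phi=0 -> phi-prefix broken from here
  step 12: psi=1 but phi already failed -> not a witness
  step 14: psi=1 but phi already failed -> not a witness
  step 15: psi=1 but phi already failed -> not a witness
  step 21: psi=1 but phi already failed -> not a witness
  step 25: psi=1 but phi already failed -> not a witness
  step 28: psi=1 but phi already failed -> not a witness
  step 34: psi=1 but phi already failed -> not a witness
  step 36: psi=1 but phi already failed -> not a witness
  step 46: psi=1 but phi already failed -> not a witness
  step 53: psi=1 but phi already failed -> not a witness
  end of trace: no witness -> -1
Witness step = -1

-1


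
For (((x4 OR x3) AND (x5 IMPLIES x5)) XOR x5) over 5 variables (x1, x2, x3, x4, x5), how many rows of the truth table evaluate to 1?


Formula: (((x4 OR x3) AND (x5 IMPLIES x5)) XOR x5) over 5 vars (32 rows)
Evaluate each row (x1, x2, x3, x4, x5 as bits, MSB first):
  row 0 [00000]: (((0 OR 0) AND (0 IMPLIES 0)) XOR 0) -> 0
  row 1 [00001]: (((0 OR 0) AND (1 IMPLIES 1)) XOR 1) -> 1
  row 2 [00010]: (((1 OR 0) AND (0 IMPLIES 0)) XOR 0) -> 1
  row 3 [00011]: (((1 OR 0) AND (1 IMPLIES 1)) XOR 1) -> 0
  row 4 [00100]: (((0 OR 1) AND (0 IMPLIES 0)) XOR 0) -> 1
  row 5 [00101]: (((0 OR 1) AND (1 IMPLIES 1)) XOR 1) -> 0
  row 6 [00110]: (((1 OR 1) AND (0 IMPLIES 0)) XOR 0) -> 1
  row 7 [00111]: (((1 OR 1) AND (1 IMPLIES 1)) XOR 1) -> 0
  row 8 [01000]: (((0 OR 0) AND (0 IMPLIES 0)) XOR 0) -> 0
  row 9 [01001]: (((0 OR 0) AND (1 IMPLIES 1)) XOR 1) -> 1
  row 10 [01010]: (((1 OR 0) AND (0 IMPLIES 0)) XOR 0) -> 1
  row 11 [01011]: (((1 OR 0) AND (1 IMPLIES 1)) XOR 1) -> 0
  row 12 [01100]: (((0 OR 1) AND (0 IMPLIES 0)) XOR 0) -> 1
  row 13 [01101]: (((0 OR 1) AND (1 IMPLIES 1)) XOR 1) -> 0
  row 14 [01110]: (((1 OR 1) AND (0 IMPLIES 0)) XOR 0) -> 1
  row 15 [01111]: (((1 OR 1) AND (1 IMPLIES 1)) XOR 1) -> 0
  row 16 [10000]: (((0 OR 0) AND (0 IMPLIES 0)) XOR 0) -> 0
  row 17 [10001]: (((0 OR 0) AND (1 IMPLIES 1)) XOR 1) -> 1
  row 18 [10010]: (((1 OR 0) AND (0 IMPLIES 0)) XOR 0) -> 1
  row 19 [10011]: (((1 OR 0) AND (1 IMPLIES 1)) XOR 1) -> 0
  row 20 [10100]: (((0 OR 1) AND (0 IMPLIES 0)) XOR 0) -> 1
  row 21 [10101]: (((0 OR 1) AND (1 IMPLIES 1)) XOR 1) -> 0
  row 22 [10110]: (((1 OR 1) AND (0 IMPLIES 0)) XOR 0) -> 1
  row 23 [10111]: (((1 OR 1) AND (1 IMPLIES 1)) XOR 1) -> 0
  row 24 [11000]: (((0 OR 0) AND (0 IMPLIES 0)) XOR 0) -> 0
  row 25 [11001]: (((0 OR 0) AND (1 IMPLIES 1)) XOR 1) -> 1
  row 26 [11010]: (((1 OR 0) AND (0 IMPLIES 0)) XOR 0) -> 1
  row 27 [11011]: (((1 OR 0) AND (1 IMPLIES 1)) XOR 1) -> 0
  row 28 [11100]: (((0 OR 1) AND (0 IMPLIES 0)) XOR 0) -> 1
  row 29 [11101]: (((0 OR 1) AND (1 IMPLIES 1)) XOR 1) -> 0
  row 30 [11110]: (((1 OR 1) AND (0 IMPLIES 0)) XOR 0) -> 1
  row 31 [11111]: (((1 OR 1) AND (1 IMPLIES 1)) XOR 1) -> 0
Full result column, 8 rows per line (x1,x2 fixed per line; x3,x4,x5 runs 000..111 left to right):
  rows 0-7 [x1,x2=00]: 01101010  (ones: 4)
  rows 8-15 [x1,x2=01]: 01101010  (ones: 4)
  rows 16-23 [x1,x2=10]: 01101010  (ones: 4)
  rows 24-31 [x1,x2=11]: 01101010  (ones: 4)
Count of 1-rows = 4+4+4+4 = 16

16


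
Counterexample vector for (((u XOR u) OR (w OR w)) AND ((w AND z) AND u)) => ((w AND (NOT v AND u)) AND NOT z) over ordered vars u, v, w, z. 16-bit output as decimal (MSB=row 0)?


F1 = (((u XOR u) OR (w OR w)) AND ((w AND z) AND u))
F2 = ((w AND (NOT v AND u)) AND NOT z)
Counterexample to F1=>F2 is where F1=1 and F2=0.
Evaluate each row (bits = u,v,w,z, MSB first):
  row 0 [0000]: F1=0 F2=0 -> F1&~F2 -> 0
  row 1 [0001]: F1=0 F2=0 -> F1&~F2 -> 0
  row 2 [0010]: F1=0 F2=0 -> F1&~F2 -> 0
  row 3 [0011]: F1=0 F2=0 -> F1&~F2 -> 0
  row 4 [0100]: F1=0 F2=0 -> F1&~F2 -> 0
  row 5 [0101]: F1=0 F2=0 -> F1&~F2 -> 0
  row 6 [0110]: F1=0 F2=0 -> F1&~F2 -> 0
  row 7 [0111]: F1=0 F2=0 -> F1&~F2 -> 0
  row 8 [1000]: F1=0 F2=0 -> F1&~F2 -> 0
  row 9 [1001]: F1=0 F2=0 -> F1&~F2 -> 0
  row 10 [1010]: F1=0 F2=1 -> F1&~F2 -> 0
  row 11 [1011]: F1=1 F2=0 -> F1&~F2 -> 1
  row 12 [1100]: F1=0 F2=0 -> F1&~F2 -> 0
  row 13 [1101]: F1=0 F2=0 -> F1&~F2 -> 0
  row 14 [1110]: F1=0 F2=0 -> F1&~F2 -> 0
  row 15 [1111]: F1=1 F2=0 -> F1&~F2 -> 1
Full result column, 4 rows per line (u,v fixed per line; w,z runs 00..11 left to right):
  rows 0-3 [u,v=00]: 0000  = hex 0
  rows 4-7 [u,v=01]: 0000  = hex 0
  rows 8-11 [u,v=10]: 0001  = hex 1
  rows 12-15 [u,v=11]: 0001  = hex 1
Counterexample vector (row 0 .. row 15) = 0000000000010001
Output column grouped in 4s = 0000 0000 0001 0001 = 0x0011
Convert to decimal digit by digit (value = value*16 + digit):
  0 -> 0
  0*16 + 0 = 0
  0*16 + 1 = 1
  1*16 + 1 = 17
Decimal = 17

17


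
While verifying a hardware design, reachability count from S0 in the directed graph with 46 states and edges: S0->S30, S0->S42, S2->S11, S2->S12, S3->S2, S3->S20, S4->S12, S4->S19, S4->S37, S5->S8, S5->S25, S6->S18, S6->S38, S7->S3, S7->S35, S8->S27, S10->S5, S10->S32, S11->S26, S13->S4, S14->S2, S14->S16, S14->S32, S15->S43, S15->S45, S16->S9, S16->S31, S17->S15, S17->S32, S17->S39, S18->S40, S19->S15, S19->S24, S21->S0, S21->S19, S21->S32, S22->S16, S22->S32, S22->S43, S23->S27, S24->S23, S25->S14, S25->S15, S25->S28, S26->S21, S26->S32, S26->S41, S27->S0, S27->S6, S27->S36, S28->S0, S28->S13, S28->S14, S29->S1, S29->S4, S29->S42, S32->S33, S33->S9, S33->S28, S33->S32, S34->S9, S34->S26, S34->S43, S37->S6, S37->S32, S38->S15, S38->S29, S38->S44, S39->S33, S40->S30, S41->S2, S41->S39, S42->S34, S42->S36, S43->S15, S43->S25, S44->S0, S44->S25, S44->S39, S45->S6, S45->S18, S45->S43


BFS from S0:
  layer 0: {S0}
  layer 1: {S30, S42}
  layer 2: {S34, S36}
  layer 3: {S9, S26, S43}
  layer 4: {S15, S21, S25, S32, S41}
  layer 5: {S2, S14, S19, S28, S33, S39, S45}
  layer 6: {S6, S11, S12, S13, S16, S18, S24}
  layer 7: {S4, S23, S31, S38, S40}
  layer 8: {S27, S29, S37, S44}
  layer 9: {S1}
Reachable set: {S0, S1, S2, S4, S6, S9, S11, S12, S13, S14, S15, S16, S18, S19, S21, S23, S24, S25, S26, S27, S28, S29, S30, S31, S32, S33, S34, S36, S37, S38, S39, S40, S41, S42, S43, S44, S45}
Count = 37

37


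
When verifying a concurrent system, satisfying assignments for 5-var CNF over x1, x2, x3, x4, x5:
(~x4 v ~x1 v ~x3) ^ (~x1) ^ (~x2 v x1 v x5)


CNF with 3 clauses over 5 vars (32 assignments).
An assignment satisfies CNF iff every clause has >=1 true literal.
Check each row (bits = x1,x2,x3,x4,x5; clause T/F shown):
  row 0 [00000]: clauses=TTT -> 1
  row 1 [00001]: clauses=TTT -> 1
  row 2 [00010]: clauses=TTT -> 1
  row 3 [00011]: clauses=TTT -> 1
  row 4 [00100]: clauses=TTT -> 1
  row 5 [00101]: clauses=TTT -> 1
  row 6 [00110]: clauses=TTT -> 1
  row 7 [00111]: clauses=TTT -> 1
  row 8 [01000]: clauses=TTF -> 0
  row 9 [01001]: clauses=TTT -> 1
  row 10 [01010]: clauses=TTF -> 0
  row 11 [01011]: clauses=TTT -> 1
  row 12 [01100]: clauses=TTF -> 0
  row 13 [01101]: clauses=TTT -> 1
  row 14 [01110]: clauses=TTF -> 0
  row 15 [01111]: clauses=TTT -> 1
  row 16 [10000]: clauses=TFT -> 0
  row 17 [10001]: clauses=TFT -> 0
  row 18 [10010]: clauses=TFT -> 0
  row 19 [10011]: clauses=TFT -> 0
  row 20 [10100]: clauses=TFT -> 0
  row 21 [10101]: clauses=TFT -> 0
  row 22 [10110]: clauses=FFT -> 0
  row 23 [10111]: clauses=FFT -> 0
  row 24 [11000]: clauses=TFT -> 0
  row 25 [11001]: clauses=TFT -> 0
  row 26 [11010]: clauses=TFT -> 0
  row 27 [11011]: clauses=TFT -> 0
  row 28 [11100]: clauses=TFT -> 0
  row 29 [11101]: clauses=TFT -> 0
  row 30 [11110]: clauses=FFT -> 0
  row 31 [11111]: clauses=FFT -> 0
Full result column, 8 rows per line (x1,x2 fixed per line; x3,x4,x5 runs 000..111 left to right):
  rows 0-7 [x1,x2=00]: 11111111  (ones: 8)
  rows 8-15 [x1,x2=01]: 01010101  (ones: 4)
  rows 16-23 [x1,x2=10]: 00000000  (ones: 0)
  rows 24-31 [x1,x2=11]: 00000000  (ones: 0)
Satisfying assignments = 8+4+0+0 = 12

12


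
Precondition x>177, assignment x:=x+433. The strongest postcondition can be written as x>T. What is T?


Formula: sp(P, x:=E) = exists old_x. (x = E[old_x/x]) AND P[old_x/x] (old_x is the value of x before the assignment; eliminate old_x by solving x = E[old_x/x] for old_x)
Step 1: Precondition P: x>177, i.e. old_x > 177
Step 2: Assignment gives x = old_x + 433, so old_x = x - 433
Step 3: Substitute into P: x - 433 > 177
Step 4: Simplify: x > 177+433 = 610

610


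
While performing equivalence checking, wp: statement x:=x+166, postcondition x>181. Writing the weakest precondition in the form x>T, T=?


Formula: wp(x:=E, P) = P[E/x] (substitute E for x in postcondition)
Step 1: Postcondition: x>181
Step 2: Substitute x+166 for x: x+166>181
Step 3: Solve for x: x > 181-166 = 15

15


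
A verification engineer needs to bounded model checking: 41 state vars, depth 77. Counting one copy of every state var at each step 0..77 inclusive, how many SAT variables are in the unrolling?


BMC unrolls to depth k, creating one copy of each state var for steps 0..k.
Step count = 77 + 1 = 78 (steps 0 through 77)
Vars per step = 41
Total = 41 * 78 = 3198

3198


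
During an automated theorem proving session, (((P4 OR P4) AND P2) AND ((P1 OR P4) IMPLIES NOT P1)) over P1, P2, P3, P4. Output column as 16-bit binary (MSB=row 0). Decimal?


Formula: (((P4 OR P4) AND P2) AND ((P1 OR P4) IMPLIES NOT P1)) over P1, P2, P3, P4 (16 rows)
Evaluate each row (bits = P1,P2,P3,P4, MSB first):
  row 0 [0000]: (((0 OR 0) AND 0) AND ((0 OR 0) IMPLIES NOT 0)) -> 0
  row 1 [0001]: (((1 OR 1) AND 0) AND ((0 OR 1) IMPLIES NOT 0)) -> 0
  row 2 [0010]: (((0 OR 0) AND 0) AND ((0 OR 0) IMPLIES NOT 0)) -> 0
  row 3 [0011]: (((1 OR 1) AND 0) AND ((0 OR 1) IMPLIES NOT 0)) -> 0
  row 4 [0100]: (((0 OR 0) AND 1) AND ((0 OR 0) IMPLIES NOT 0)) -> 0
  row 5 [0101]: (((1 OR 1) AND 1) AND ((0 OR 1) IMPLIES NOT 0)) -> 1
  row 6 [0110]: (((0 OR 0) AND 1) AND ((0 OR 0) IMPLIES NOT 0)) -> 0
  row 7 [0111]: (((1 OR 1) AND 1) AND ((0 OR 1) IMPLIES NOT 0)) -> 1
  row 8 [1000]: (((0 OR 0) AND 0) AND ((1 OR 0) IMPLIES NOT 1)) -> 0
  row 9 [1001]: (((1 OR 1) AND 0) AND ((1 OR 1) IMPLIES NOT 1)) -> 0
  row 10 [1010]: (((0 OR 0) AND 0) AND ((1 OR 0) IMPLIES NOT 1)) -> 0
  row 11 [1011]: (((1 OR 1) AND 0) AND ((1 OR 1) IMPLIES NOT 1)) -> 0
  row 12 [1100]: (((0 OR 0) AND 1) AND ((1 OR 0) IMPLIES NOT 1)) -> 0
  row 13 [1101]: (((1 OR 1) AND 1) AND ((1 OR 1) IMPLIES NOT 1)) -> 0
  row 14 [1110]: (((0 OR 0) AND 1) AND ((1 OR 0) IMPLIES NOT 1)) -> 0
  row 15 [1111]: (((1 OR 1) AND 1) AND ((1 OR 1) IMPLIES NOT 1)) -> 0
Full result column, 4 rows per line (P1,P2 fixed per line; P3,P4 runs 00..11 left to right):
  rows 0-3 [P1,P2=00]: 0000  = hex 0
  rows 4-7 [P1,P2=01]: 0101  = hex 5
  rows 8-11 [P1,P2=10]: 0000  = hex 0
  rows 12-15 [P1,P2=11]: 0000  = hex 0
Output column (row 0 .. row 15) = 0000010100000000
Output column grouped in 4s = 0000 0101 0000 0000 = 0x0500
Convert to decimal digit by digit (value = value*16 + digit):
  0 -> 0
  0*16 + 5 = 5
  5*16 + 0 = 80
  80*16 + 0 = 1280
Decimal = 1280

1280


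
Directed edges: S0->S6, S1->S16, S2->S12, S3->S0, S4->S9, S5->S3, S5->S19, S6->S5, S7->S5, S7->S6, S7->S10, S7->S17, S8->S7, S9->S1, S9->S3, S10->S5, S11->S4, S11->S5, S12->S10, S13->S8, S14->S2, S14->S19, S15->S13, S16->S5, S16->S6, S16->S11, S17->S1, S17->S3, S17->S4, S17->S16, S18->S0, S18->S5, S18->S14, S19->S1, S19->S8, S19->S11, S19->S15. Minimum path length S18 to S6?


BFS layer-by-layer from S18:
  dist 0: {S18}
  dist 1: {S0, S5, S14}
  dist 2: {S2, S3, S6, S19}
  -> S6 reached at distance 2
Shortest path length = 2

2


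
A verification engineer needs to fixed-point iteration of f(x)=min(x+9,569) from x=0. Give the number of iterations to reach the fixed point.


Step 1: x=0, cap=569, increment=9
Step 2: x grows by 9 each step until capped at 569; fixed point is x=569
Step 3: iterations = ceil(569/9) = 64

64


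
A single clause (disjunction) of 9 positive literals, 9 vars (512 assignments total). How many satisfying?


Step 1: Total=2^9=512
Step 2: Unsat when all 9 false: 2^0=1
Step 3: Sat=512-1=511

511


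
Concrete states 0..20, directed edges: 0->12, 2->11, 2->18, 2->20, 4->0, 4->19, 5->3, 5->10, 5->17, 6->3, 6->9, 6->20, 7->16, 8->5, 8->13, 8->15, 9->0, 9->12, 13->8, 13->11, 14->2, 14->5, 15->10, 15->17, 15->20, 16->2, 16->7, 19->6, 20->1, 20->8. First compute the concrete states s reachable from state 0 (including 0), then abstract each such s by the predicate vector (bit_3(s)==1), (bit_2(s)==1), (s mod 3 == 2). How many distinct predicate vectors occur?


BFS from 0:
Concrete reachable: {0, 12}
Abstract via predicates (bit_3(s)==1), (bit_2(s)==1), (s mod 3 == 2):
  (0,0,0) <- {0}
  (1,1,0) <- {12}
Distinct abstract states = 2

2


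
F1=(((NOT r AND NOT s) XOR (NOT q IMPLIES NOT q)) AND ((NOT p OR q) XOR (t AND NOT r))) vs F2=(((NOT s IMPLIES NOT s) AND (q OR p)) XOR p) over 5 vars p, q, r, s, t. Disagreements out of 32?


F1 = (((NOT r AND NOT s) XOR (NOT q IMPLIES NOT q)) AND ((NOT p OR q) XOR (t AND NOT r)))
F2 = (((NOT s IMPLIES NOT s) AND (q OR p)) XOR p)
Evaluate both on each of 32 rows (bits = p,q,r,s,t):
  row 0 [00000]: F1=0 F2=0 -> 0
  row 1 [00001]: F1=0 F2=0 -> 0
  row 2 [00010]: F1=1 F2=0 (differ) -> 1
  row 3 [00011]: F1=0 F2=0 -> 0
  row 4 [00100]: F1=1 F2=0 (differ) -> 1
  row 5 [00101]: F1=1 F2=0 (differ) -> 1
  row 6 [00110]: F1=1 F2=0 (differ) -> 1
  row 7 [00111]: F1=1 F2=0 (differ) -> 1
  row 8 [01000]: F1=0 F2=1 (differ) -> 1
  row 9 [01001]: F1=0 F2=1 (differ) -> 1
  row 10 [01010]: F1=1 F2=1 -> 0
  row 11 [01011]: F1=0 F2=1 (differ) -> 1
  row 12 [01100]: F1=1 F2=1 -> 0
  row 13 [01101]: F1=1 F2=1 -> 0
  row 14 [01110]: F1=1 F2=1 -> 0
  row 15 [01111]: F1=1 F2=1 -> 0
  row 16 [10000]: F1=0 F2=0 -> 0
  row 17 [10001]: F1=0 F2=0 -> 0
  row 18 [10010]: F1=0 F2=0 -> 0
  row 19 [10011]: F1=1 F2=0 (differ) -> 1
  row 20 [10100]: F1=0 F2=0 -> 0
  row 21 [10101]: F1=0 F2=0 -> 0
  row 22 [10110]: F1=0 F2=0 -> 0
  row 23 [10111]: F1=0 F2=0 -> 0
  row 24 [11000]: F1=0 F2=0 -> 0
  row 25 [11001]: F1=0 F2=0 -> 0
  row 26 [11010]: F1=1 F2=0 (differ) -> 1
  row 27 [11011]: F1=0 F2=0 -> 0
  row 28 [11100]: F1=1 F2=0 (differ) -> 1
  row 29 [11101]: F1=1 F2=0 (differ) -> 1
  row 30 [11110]: F1=1 F2=0 (differ) -> 1
  row 31 [11111]: F1=1 F2=0 (differ) -> 1
Full result column, 8 rows per line (p,q fixed per line; r,s,t runs 000..111 left to right):
  rows 0-7 [p,q=00]: 00101111  (ones: 5)
  rows 8-15 [p,q=01]: 11010000  (ones: 3)
  rows 16-23 [p,q=10]: 00010000  (ones: 1)
  rows 24-31 [p,q=11]: 00101111  (ones: 5)
Disagreements = 5+3+1+5 = 14

14


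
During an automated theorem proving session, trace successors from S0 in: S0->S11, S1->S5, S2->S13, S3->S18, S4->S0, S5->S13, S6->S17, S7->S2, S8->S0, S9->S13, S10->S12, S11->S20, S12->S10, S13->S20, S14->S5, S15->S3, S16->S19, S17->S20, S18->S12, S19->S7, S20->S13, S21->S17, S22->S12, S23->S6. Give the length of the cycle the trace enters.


Trace from S0 until a state repeats:
  S0 -> S11 -> S20 -> S13 -> S20
S20 first seen at step 2, revisited at step 4.
Cycle length = 4 - 2 = 2

2


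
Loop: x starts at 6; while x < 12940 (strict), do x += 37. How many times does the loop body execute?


Step 1: x goes from 6 toward 12940 by 37; the body runs while x<12940, so iterations = ceil((bound-start)/step)
Step 2: Distance=12934
Step 3: ceil(12934/37)=350

350


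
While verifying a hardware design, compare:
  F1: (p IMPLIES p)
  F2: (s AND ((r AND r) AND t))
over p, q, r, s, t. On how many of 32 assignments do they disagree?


F1 = (p IMPLIES p)
F2 = (s AND ((r AND r) AND t))
Evaluate both on each of 32 rows (bits = p,q,r,s,t):
  row 0 [00000]: F1=1 F2=0 (differ) -> 1
  row 1 [00001]: F1=1 F2=0 (differ) -> 1
  row 2 [00010]: F1=1 F2=0 (differ) -> 1
  row 3 [00011]: F1=1 F2=0 (differ) -> 1
  row 4 [00100]: F1=1 F2=0 (differ) -> 1
  row 5 [00101]: F1=1 F2=0 (differ) -> 1
  row 6 [00110]: F1=1 F2=0 (differ) -> 1
  row 7 [00111]: F1=1 F2=1 -> 0
  row 8 [01000]: F1=1 F2=0 (differ) -> 1
  row 9 [01001]: F1=1 F2=0 (differ) -> 1
  row 10 [01010]: F1=1 F2=0 (differ) -> 1
  row 11 [01011]: F1=1 F2=0 (differ) -> 1
  row 12 [01100]: F1=1 F2=0 (differ) -> 1
  row 13 [01101]: F1=1 F2=0 (differ) -> 1
  row 14 [01110]: F1=1 F2=0 (differ) -> 1
  row 15 [01111]: F1=1 F2=1 -> 0
  row 16 [10000]: F1=1 F2=0 (differ) -> 1
  row 17 [10001]: F1=1 F2=0 (differ) -> 1
  row 18 [10010]: F1=1 F2=0 (differ) -> 1
  row 19 [10011]: F1=1 F2=0 (differ) -> 1
  row 20 [10100]: F1=1 F2=0 (differ) -> 1
  row 21 [10101]: F1=1 F2=0 (differ) -> 1
  row 22 [10110]: F1=1 F2=0 (differ) -> 1
  row 23 [10111]: F1=1 F2=1 -> 0
  row 24 [11000]: F1=1 F2=0 (differ) -> 1
  row 25 [11001]: F1=1 F2=0 (differ) -> 1
  row 26 [11010]: F1=1 F2=0 (differ) -> 1
  row 27 [11011]: F1=1 F2=0 (differ) -> 1
  row 28 [11100]: F1=1 F2=0 (differ) -> 1
  row 29 [11101]: F1=1 F2=0 (differ) -> 1
  row 30 [11110]: F1=1 F2=0 (differ) -> 1
  row 31 [11111]: F1=1 F2=1 -> 0
Full result column, 8 rows per line (p,q fixed per line; r,s,t runs 000..111 left to right):
  rows 0-7 [p,q=00]: 11111110  (ones: 7)
  rows 8-15 [p,q=01]: 11111110  (ones: 7)
  rows 16-23 [p,q=10]: 11111110  (ones: 7)
  rows 24-31 [p,q=11]: 11111110  (ones: 7)
Disagreements = 7+7+7+7 = 28

28


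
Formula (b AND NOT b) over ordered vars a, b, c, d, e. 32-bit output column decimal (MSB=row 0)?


Formula: (b AND NOT b) over a, b, c, d, e (32 rows)
Evaluate each row (bits = a,b,c,d,e, MSB first):
  row 0 [00000]: (0 AND NOT 0) -> 0
  row 1 [00001]: (0 AND NOT 0) -> 0
  row 2 [00010]: (0 AND NOT 0) -> 0
  row 3 [00011]: (0 AND NOT 0) -> 0
  row 4 [00100]: (0 AND NOT 0) -> 0
  row 5 [00101]: (0 AND NOT 0) -> 0
  row 6 [00110]: (0 AND NOT 0) -> 0
  row 7 [00111]: (0 AND NOT 0) -> 0
  row 8 [01000]: (1 AND NOT 1) -> 0
  row 9 [01001]: (1 AND NOT 1) -> 0
  row 10 [01010]: (1 AND NOT 1) -> 0
  row 11 [01011]: (1 AND NOT 1) -> 0
  row 12 [01100]: (1 AND NOT 1) -> 0
  row 13 [01101]: (1 AND NOT 1) -> 0
  row 14 [01110]: (1 AND NOT 1) -> 0
  row 15 [01111]: (1 AND NOT 1) -> 0
  row 16 [10000]: (0 AND NOT 0) -> 0
  row 17 [10001]: (0 AND NOT 0) -> 0
  row 18 [10010]: (0 AND NOT 0) -> 0
  row 19 [10011]: (0 AND NOT 0) -> 0
  row 20 [10100]: (0 AND NOT 0) -> 0
  row 21 [10101]: (0 AND NOT 0) -> 0
  row 22 [10110]: (0 AND NOT 0) -> 0
  row 23 [10111]: (0 AND NOT 0) -> 0
  row 24 [11000]: (1 AND NOT 1) -> 0
  row 25 [11001]: (1 AND NOT 1) -> 0
  row 26 [11010]: (1 AND NOT 1) -> 0
  row 27 [11011]: (1 AND NOT 1) -> 0
  row 28 [11100]: (1 AND NOT 1) -> 0
  row 29 [11101]: (1 AND NOT 1) -> 0
  row 30 [11110]: (1 AND NOT 1) -> 0
  row 31 [11111]: (1 AND NOT 1) -> 0
Full result column, 4 rows per line (a,b,c fixed per line; d,e runs 00..11 left to right):
  rows 0-3 [a,b,c=000]: 0000  = hex 0
  rows 4-7 [a,b,c=001]: 0000  = hex 0
  rows 8-11 [a,b,c=010]: 0000  = hex 0
  rows 12-15 [a,b,c=011]: 0000  = hex 0
  rows 16-19 [a,b,c=100]: 0000  = hex 0
  rows 20-23 [a,b,c=101]: 0000  = hex 0
  rows 24-27 [a,b,c=110]: 0000  = hex 0
  rows 28-31 [a,b,c=111]: 0000  = hex 0
Output column (row 0 .. row 31) = 00000000000000000000000000000000
Output column grouped in 4s = 0000 0000 0000 0000 0000 0000 0000 0000 = 0x00000000
Convert to decimal digit by digit (value = value*16 + digit):
  0 -> 0
  0*16 + 0 = 0
  0*16 + 0 = 0
  0*16 + 0 = 0
  0*16 + 0 = 0
  0*16 + 0 = 0
  0*16 + 0 = 0
  0*16 + 0 = 0
Decimal = 0

0


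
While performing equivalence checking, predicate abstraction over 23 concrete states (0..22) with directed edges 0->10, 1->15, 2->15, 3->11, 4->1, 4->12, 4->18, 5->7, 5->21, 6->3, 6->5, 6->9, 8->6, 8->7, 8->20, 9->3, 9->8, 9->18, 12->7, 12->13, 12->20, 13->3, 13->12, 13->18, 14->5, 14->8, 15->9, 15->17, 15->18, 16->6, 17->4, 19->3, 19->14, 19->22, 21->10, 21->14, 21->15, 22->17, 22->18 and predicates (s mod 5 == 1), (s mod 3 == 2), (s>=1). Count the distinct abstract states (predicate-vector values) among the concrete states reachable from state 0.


BFS from 0:
Concrete reachable: {0, 10}
Abstract via predicates (s mod 5 == 1), (s mod 3 == 2), (s>=1):
  (0,0,0) <- {0}
  (0,0,1) <- {10}
Distinct abstract states = 2

2


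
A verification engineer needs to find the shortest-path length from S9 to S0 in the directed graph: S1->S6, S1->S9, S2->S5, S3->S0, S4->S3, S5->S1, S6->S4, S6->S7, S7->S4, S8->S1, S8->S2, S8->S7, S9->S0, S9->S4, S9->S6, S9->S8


BFS layer-by-layer from S9:
  dist 0: {S9}
  dist 1: {S0, S4, S6, S8}
  -> S0 reached at distance 1
Shortest path length = 1

1


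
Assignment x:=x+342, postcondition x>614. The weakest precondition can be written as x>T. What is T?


Formula: wp(x:=E, P) = P[E/x] (substitute E for x in postcondition)
Step 1: Postcondition: x>614
Step 2: Substitute x+342 for x: x+342>614
Step 3: Solve for x: x > 614-342 = 272

272


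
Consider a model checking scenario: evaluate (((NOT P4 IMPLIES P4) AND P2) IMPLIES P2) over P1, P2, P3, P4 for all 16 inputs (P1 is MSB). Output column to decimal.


Formula: (((NOT P4 IMPLIES P4) AND P2) IMPLIES P2) over P1, P2, P3, P4 (16 rows)
Evaluate each row (bits = P1,P2,P3,P4, MSB first):
  row 0 [0000]: (((NOT 0 IMPLIES 0) AND 0) IMPLIES 0) -> 1
  row 1 [0001]: (((NOT 1 IMPLIES 1) AND 0) IMPLIES 0) -> 1
  row 2 [0010]: (((NOT 0 IMPLIES 0) AND 0) IMPLIES 0) -> 1
  row 3 [0011]: (((NOT 1 IMPLIES 1) AND 0) IMPLIES 0) -> 1
  row 4 [0100]: (((NOT 0 IMPLIES 0) AND 1) IMPLIES 1) -> 1
  row 5 [0101]: (((NOT 1 IMPLIES 1) AND 1) IMPLIES 1) -> 1
  row 6 [0110]: (((NOT 0 IMPLIES 0) AND 1) IMPLIES 1) -> 1
  row 7 [0111]: (((NOT 1 IMPLIES 1) AND 1) IMPLIES 1) -> 1
  row 8 [1000]: (((NOT 0 IMPLIES 0) AND 0) IMPLIES 0) -> 1
  row 9 [1001]: (((NOT 1 IMPLIES 1) AND 0) IMPLIES 0) -> 1
  row 10 [1010]: (((NOT 0 IMPLIES 0) AND 0) IMPLIES 0) -> 1
  row 11 [1011]: (((NOT 1 IMPLIES 1) AND 0) IMPLIES 0) -> 1
  row 12 [1100]: (((NOT 0 IMPLIES 0) AND 1) IMPLIES 1) -> 1
  row 13 [1101]: (((NOT 1 IMPLIES 1) AND 1) IMPLIES 1) -> 1
  row 14 [1110]: (((NOT 0 IMPLIES 0) AND 1) IMPLIES 1) -> 1
  row 15 [1111]: (((NOT 1 IMPLIES 1) AND 1) IMPLIES 1) -> 1
Full result column, 4 rows per line (P1,P2 fixed per line; P3,P4 runs 00..11 left to right):
  rows 0-3 [P1,P2=00]: 1111  = hex F
  rows 4-7 [P1,P2=01]: 1111  = hex F
  rows 8-11 [P1,P2=10]: 1111  = hex F
  rows 12-15 [P1,P2=11]: 1111  = hex F
Output column (row 0 .. row 15) = 1111111111111111
Output column grouped in 4s = 1111 1111 1111 1111 = 0xFFFF
Convert to decimal digit by digit (value = value*16 + digit):
  F -> 15
  15*16 + 15 (F) = 255
  255*16 + 15 (F) = 4095
  4095*16 + 15 (F) = 65535
Decimal = 65535

65535
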